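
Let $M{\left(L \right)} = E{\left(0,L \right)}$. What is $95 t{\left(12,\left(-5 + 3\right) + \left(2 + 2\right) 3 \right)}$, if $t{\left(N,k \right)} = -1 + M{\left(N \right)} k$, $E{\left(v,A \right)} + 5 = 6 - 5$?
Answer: $-3895$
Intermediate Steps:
$E{\left(v,A \right)} = -4$ ($E{\left(v,A \right)} = -5 + \left(6 - 5\right) = -5 + 1 = -4$)
$M{\left(L \right)} = -4$
$t{\left(N,k \right)} = -1 - 4 k$
$95 t{\left(12,\left(-5 + 3\right) + \left(2 + 2\right) 3 \right)} = 95 \left(-1 - 4 \left(\left(-5 + 3\right) + \left(2 + 2\right) 3\right)\right) = 95 \left(-1 - 4 \left(-2 + 4 \cdot 3\right)\right) = 95 \left(-1 - 4 \left(-2 + 12\right)\right) = 95 \left(-1 - 40\right) = 95 \left(-41\right) = -3895$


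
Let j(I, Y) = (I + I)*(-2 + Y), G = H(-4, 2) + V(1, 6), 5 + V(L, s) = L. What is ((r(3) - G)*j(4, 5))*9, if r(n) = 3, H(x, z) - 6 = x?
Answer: 1080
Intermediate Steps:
V(L, s) = -5 + L
H(x, z) = 6 + x
G = -2 (G = (6 - 4) + (-5 + 1) = 2 - 4 = -2)
j(I, Y) = 2*I*(-2 + Y) (j(I, Y) = (2*I)*(-2 + Y) = 2*I*(-2 + Y))
((r(3) - G)*j(4, 5))*9 = ((3 - 1*(-2))*(2*4*(-2 + 5)))*9 = ((3 + 2)*(2*4*3))*9 = (5*24)*9 = 120*9 = 1080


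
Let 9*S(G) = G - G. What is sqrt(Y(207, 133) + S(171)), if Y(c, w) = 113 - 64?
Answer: 7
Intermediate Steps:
Y(c, w) = 49
S(G) = 0 (S(G) = (G - G)/9 = (1/9)*0 = 0)
sqrt(Y(207, 133) + S(171)) = sqrt(49 + 0) = sqrt(49) = 7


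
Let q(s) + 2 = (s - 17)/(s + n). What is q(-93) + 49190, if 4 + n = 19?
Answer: 1918387/39 ≈ 49189.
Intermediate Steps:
n = 15 (n = -4 + 19 = 15)
q(s) = -2 + (-17 + s)/(15 + s) (q(s) = -2 + (s - 17)/(s + 15) = -2 + (-17 + s)/(15 + s))
q(-93) + 49190 = (-47 - 1*(-93))/(15 - 93) + 49190 = (-47 + 93)/(-78) + 49190 = -1/78*46 + 49190 = -23/39 + 49190 = 1918387/39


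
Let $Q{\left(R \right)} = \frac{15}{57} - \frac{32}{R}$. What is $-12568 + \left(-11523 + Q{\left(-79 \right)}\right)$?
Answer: $- \frac{36159588}{1501} \approx -24090.0$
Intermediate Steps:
$Q{\left(R \right)} = \frac{5}{19} - \frac{32}{R}$ ($Q{\left(R \right)} = 15 \cdot \frac{1}{57} - \frac{32}{R} = \frac{5}{19} - \frac{32}{R}$)
$-12568 + \left(-11523 + Q{\left(-79 \right)}\right) = -12568 - \left(\frac{218932}{19} - \frac{32}{79}\right) = -12568 + \left(-11523 + \left(\frac{5}{19} - - \frac{32}{79}\right)\right) = -12568 + \left(-11523 + \left(\frac{5}{19} + \frac{32}{79}\right)\right) = -12568 + \left(-11523 + \frac{1003}{1501}\right) = -12568 - \frac{17295020}{1501} = - \frac{36159588}{1501}$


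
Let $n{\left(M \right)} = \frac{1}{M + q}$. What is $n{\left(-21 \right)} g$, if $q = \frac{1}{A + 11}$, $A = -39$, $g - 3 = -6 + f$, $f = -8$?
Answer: $\frac{308}{589} \approx 0.52292$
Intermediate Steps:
$g = -11$ ($g = 3 - 14 = -11$)
$q = - \frac{1}{28}$ ($q = \frac{1}{-39 + 11} = \frac{1}{-28} = - \frac{1}{28} \approx -0.035714$)
$n{\left(M \right)} = \frac{1}{- \frac{1}{28} + M}$ ($n{\left(M \right)} = \frac{1}{M - \frac{1}{28}} = \frac{1}{- \frac{1}{28} + M}$)
$n{\left(-21 \right)} g = \frac{28}{-1 + 28 \left(-21\right)} \left(-11\right) = \frac{28}{-1 - 588} \left(-11\right) = \frac{28}{-589} \left(-11\right) = 28 \left(- \frac{1}{589}\right) \left(-11\right) = \left(- \frac{28}{589}\right) \left(-11\right) = \frac{308}{589}$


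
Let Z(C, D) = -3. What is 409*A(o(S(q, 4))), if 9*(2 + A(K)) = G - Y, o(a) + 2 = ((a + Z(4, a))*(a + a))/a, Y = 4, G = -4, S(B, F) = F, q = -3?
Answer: -10634/9 ≈ -1181.6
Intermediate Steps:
o(a) = -8 + 2*a (o(a) = -2 + ((a - 3)*(a + a))/a = -2 + ((-3 + a)*(2*a))/a = -2 + (2*a*(-3 + a))/a = -2 + (-6 + 2*a) = -8 + 2*a)
A(K) = -26/9 (A(K) = -2 + (-4 - 1*4)/9 = -2 + (-4 - 4)/9 = -2 + (1/9)*(-8) = -2 - 8/9 = -26/9)
409*A(o(S(q, 4))) = 409*(-26/9) = -10634/9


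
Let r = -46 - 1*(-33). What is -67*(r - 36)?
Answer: 3283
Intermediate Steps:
r = -13 (r = -46 + 33 = -13)
-67*(r - 36) = -67*(-13 - 36) = -67*(-49) = 3283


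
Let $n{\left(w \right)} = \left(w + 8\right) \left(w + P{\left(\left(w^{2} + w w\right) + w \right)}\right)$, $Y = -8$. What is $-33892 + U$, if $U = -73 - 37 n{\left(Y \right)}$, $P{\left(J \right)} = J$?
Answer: $-33965$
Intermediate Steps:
$n{\left(w \right)} = \left(8 + w\right) \left(2 w + 2 w^{2}\right)$ ($n{\left(w \right)} = \left(w + 8\right) \left(w + \left(\left(w^{2} + w w\right) + w\right)\right) = \left(8 + w\right) \left(w + \left(\left(w^{2} + w^{2}\right) + w\right)\right) = \left(8 + w\right) \left(w + \left(2 w^{2} + w\right)\right) = \left(8 + w\right) \left(w + \left(w + 2 w^{2}\right)\right) = \left(8 + w\right) \left(2 w + 2 w^{2}\right)$)
$U = -73$ ($U = -73 - 37 \cdot 2 \left(-8\right) \left(8 + \left(-8\right)^{2} + 9 \left(-8\right)\right) = -73 - 37 \cdot 2 \left(-8\right) \left(8 + 64 - 72\right) = -73 - 37 \cdot 2 \left(-8\right) 0 = -73 - 0 = -73 + 0 = -73$)
$-33892 + U = -33892 - 73 = -33965$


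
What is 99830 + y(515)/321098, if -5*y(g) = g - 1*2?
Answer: 160276066187/1605490 ≈ 99830.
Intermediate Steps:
y(g) = ⅖ - g/5 (y(g) = -(g - 1*2)/5 = -(g - 2)/5 = -(-2 + g)/5 = ⅖ - g/5)
99830 + y(515)/321098 = 99830 + (⅖ - ⅕*515)/321098 = 99830 + (⅖ - 103)*(1/321098) = 99830 - 513/5*1/321098 = 99830 - 513/1605490 = 160276066187/1605490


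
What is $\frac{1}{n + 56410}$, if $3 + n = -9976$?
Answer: $\frac{1}{46431} \approx 2.1537 \cdot 10^{-5}$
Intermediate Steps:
$n = -9979$ ($n = -3 - 9976 = -9979$)
$\frac{1}{n + 56410} = \frac{1}{-9979 + 56410} = \frac{1}{46431}$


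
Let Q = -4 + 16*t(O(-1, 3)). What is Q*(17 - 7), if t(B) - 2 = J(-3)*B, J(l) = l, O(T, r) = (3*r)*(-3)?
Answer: 13240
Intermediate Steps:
O(T, r) = -9*r
t(B) = 2 - 3*B
Q = 1324 (Q = -4 + 16*(2 - (-27)*3) = -4 + 16*(2 - 3*(-27)) = -4 + 16*(2 + 81) = -4 + 16*83 = -4 + 1328 = 1324)
Q*(17 - 7) = 1324*(17 - 7) = 1324*10 = 13240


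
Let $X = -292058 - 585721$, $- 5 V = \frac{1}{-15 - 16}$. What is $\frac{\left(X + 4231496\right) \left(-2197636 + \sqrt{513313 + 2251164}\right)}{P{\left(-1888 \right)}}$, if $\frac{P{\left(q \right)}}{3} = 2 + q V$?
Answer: $\frac{571194314008430}{2367} - \frac{519826135 \sqrt{2764477}}{4734} \approx 2.4113 \cdot 10^{11}$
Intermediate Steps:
$V = \frac{1}{155}$ ($V = - \frac{1}{5 \left(-15 - 16\right)} = - \frac{1}{5 \left(-31\right)} = \left(- \frac{1}{5}\right) \left(- \frac{1}{31}\right) = \frac{1}{155} \approx 0.0064516$)
$X = -877779$ ($X = -292058 - 585721 = -877779$)
$P{\left(q \right)} = 6 + \frac{3 q}{155}$ ($P{\left(q \right)} = 3 \left(2 + q \frac{1}{155}\right) = 3 \left(2 + \frac{q}{155}\right) = 6 + \frac{3 q}{155}$)
$\frac{\left(X + 4231496\right) \left(-2197636 + \sqrt{513313 + 2251164}\right)}{P{\left(-1888 \right)}} = \frac{\left(-877779 + 4231496\right) \left(-2197636 + \sqrt{513313 + 2251164}\right)}{6 + \frac{3}{155} \left(-1888\right)} = \frac{3353717 \left(-2197636 + \sqrt{2764477}\right)}{6 - \frac{5664}{155}} = \frac{-7370249213012 + 3353717 \sqrt{2764477}}{- \frac{4734}{155}} = \left(-7370249213012 + 3353717 \sqrt{2764477}\right) \left(- \frac{155}{4734}\right) = \frac{571194314008430}{2367} - \frac{519826135 \sqrt{2764477}}{4734}$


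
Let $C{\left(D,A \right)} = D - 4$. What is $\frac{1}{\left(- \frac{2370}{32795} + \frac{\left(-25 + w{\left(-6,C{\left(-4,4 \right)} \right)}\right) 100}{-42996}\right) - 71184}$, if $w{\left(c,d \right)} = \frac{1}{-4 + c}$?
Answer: $- \frac{141005382}{10037329070795} \approx -1.4048 \cdot 10^{-5}$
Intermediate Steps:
$C{\left(D,A \right)} = -4 + D$
$\frac{1}{\left(- \frac{2370}{32795} + \frac{\left(-25 + w{\left(-6,C{\left(-4,4 \right)} \right)}\right) 100}{-42996}\right) - 71184} = \frac{1}{\left(- \frac{2370}{32795} + \frac{\left(-25 + \frac{1}{-4 - 6}\right) 100}{-42996}\right) - 71184} = \frac{1}{\left(\left(-2370\right) \frac{1}{32795} + \left(-25 + \frac{1}{-10}\right) 100 \left(- \frac{1}{42996}\right)\right) - 71184} = \frac{1}{\left(- \frac{474}{6559} + \left(-25 - \frac{1}{10}\right) 100 \left(- \frac{1}{42996}\right)\right) - 71184} = \frac{1}{\left(- \frac{474}{6559} + \left(- \frac{251}{10}\right) 100 \left(- \frac{1}{42996}\right)\right) - 71184} = \frac{1}{\left(- \frac{474}{6559} - - \frac{1255}{21498}\right) - 71184} = \frac{1}{\left(- \frac{474}{6559} + \frac{1255}{21498}\right) - 71184} = \frac{1}{- \frac{1958507}{141005382} - 71184} = \frac{1}{- \frac{10037329070795}{141005382}} = - \frac{141005382}{10037329070795}$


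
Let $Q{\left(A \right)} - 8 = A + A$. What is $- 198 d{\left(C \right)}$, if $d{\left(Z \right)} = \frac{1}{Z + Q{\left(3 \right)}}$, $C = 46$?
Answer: $- \frac{33}{10} \approx -3.3$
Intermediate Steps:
$Q{\left(A \right)} = 8 + 2 A$ ($Q{\left(A \right)} = 8 + \left(A + A\right) = 8 + 2 A$)
$d{\left(Z \right)} = \frac{1}{14 + Z}$ ($d{\left(Z \right)} = \frac{1}{Z + \left(8 + 2 \cdot 3\right)} = \frac{1}{Z + \left(8 + 6\right)} = \frac{1}{Z + 14} = \frac{1}{14 + Z}$)
$- 198 d{\left(C \right)} = - \frac{198}{14 + 46} = - \frac{198}{60} = \left(-198\right) \frac{1}{60} = - \frac{33}{10}$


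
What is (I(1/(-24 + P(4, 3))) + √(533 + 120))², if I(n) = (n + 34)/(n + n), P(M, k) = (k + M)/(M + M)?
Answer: 9907673/64 - 3141*√653/4 ≈ 1.3474e+5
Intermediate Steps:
P(M, k) = (M + k)/(2*M) (P(M, k) = (M + k)/((2*M)) = (M + k)*(1/(2*M)) = (M + k)/(2*M))
I(n) = (34 + n)/(2*n) (I(n) = (34 + n)/((2*n)) = (34 + n)*(1/(2*n)) = (34 + n)/(2*n))
(I(1/(-24 + P(4, 3))) + √(533 + 120))² = ((34 + 1/(-24 + (½)*(4 + 3)/4))/(2*(1/(-24 + (½)*(4 + 3)/4))) + √(533 + 120))² = ((34 + 1/(-24 + (½)*(¼)*7))/(2*(1/(-24 + (½)*(¼)*7))) + √653)² = ((34 + 1/(-24 + 7/8))/(2*(1/(-24 + 7/8))) + √653)² = ((34 + 1/(-185/8))/(2*(1/(-185/8))) + √653)² = ((34 - 8/185)/(2*(-8/185)) + √653)² = ((½)*(-185/8)*(6282/185) + √653)² = (-3141/8 + √653)²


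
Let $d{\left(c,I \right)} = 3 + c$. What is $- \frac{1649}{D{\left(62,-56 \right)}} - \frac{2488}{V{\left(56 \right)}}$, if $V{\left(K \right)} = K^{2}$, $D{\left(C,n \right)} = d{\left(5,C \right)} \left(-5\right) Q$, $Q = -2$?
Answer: $- \frac{83911}{3920} \approx -21.406$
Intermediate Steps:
$D{\left(C,n \right)} = 80$ ($D{\left(C,n \right)} = \left(3 + 5\right) \left(-5\right) \left(-2\right) = 8 \left(-5\right) \left(-2\right) = \left(-40\right) \left(-2\right) = 80$)
$- \frac{1649}{D{\left(62,-56 \right)}} - \frac{2488}{V{\left(56 \right)}} = - \frac{1649}{80} - \frac{2488}{56^{2}} = \left(-1649\right) \frac{1}{80} - \frac{2488}{3136} = - \frac{1649}{80} - \frac{311}{392} = - \frac{83911}{3920}$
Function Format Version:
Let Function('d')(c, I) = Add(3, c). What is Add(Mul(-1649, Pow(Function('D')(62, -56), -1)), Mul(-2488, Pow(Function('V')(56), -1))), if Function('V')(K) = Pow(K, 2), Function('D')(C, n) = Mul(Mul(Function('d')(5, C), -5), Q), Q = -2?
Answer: Rational(-83911, 3920) ≈ -21.406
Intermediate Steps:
Function('D')(C, n) = 80 (Function('D')(C, n) = Mul(Mul(Add(3, 5), -5), -2) = Mul(Mul(8, -5), -2) = Mul(-40, -2) = 80)
Add(Mul(-1649, Pow(Function('D')(62, -56), -1)), Mul(-2488, Pow(Function('V')(56), -1))) = Add(Mul(-1649, Pow(80, -1)), Mul(-2488, Pow(Pow(56, 2), -1))) = Add(Mul(-1649, Rational(1, 80)), Mul(-2488, Pow(3136, -1))) = Add(Rational(-1649, 80), Mul(-2488, Rational(1, 3136))) = Add(Rational(-1649, 80), Rational(-311, 392)) = Rational(-83911, 3920)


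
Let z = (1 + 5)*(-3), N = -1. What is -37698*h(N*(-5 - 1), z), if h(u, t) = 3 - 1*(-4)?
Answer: -263886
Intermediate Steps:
z = -18 (z = 6*(-3) = -18)
h(u, t) = 7 (h(u, t) = 3 + 4 = 7)
-37698*h(N*(-5 - 1), z) = -37698*7 = -263886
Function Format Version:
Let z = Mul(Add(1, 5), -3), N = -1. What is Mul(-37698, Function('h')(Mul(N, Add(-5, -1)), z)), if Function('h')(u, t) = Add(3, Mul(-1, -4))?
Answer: -263886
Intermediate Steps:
z = -18 (z = Mul(6, -3) = -18)
Function('h')(u, t) = 7 (Function('h')(u, t) = Add(3, 4) = 7)
Mul(-37698, Function('h')(Mul(N, Add(-5, -1)), z)) = Mul(-37698, 7) = -263886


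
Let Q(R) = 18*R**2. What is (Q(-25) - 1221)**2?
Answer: 100580841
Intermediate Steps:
(Q(-25) - 1221)**2 = (18*(-25)**2 - 1221)**2 = (18*625 - 1221)**2 = (11250 - 1221)**2 = 10029**2 = 100580841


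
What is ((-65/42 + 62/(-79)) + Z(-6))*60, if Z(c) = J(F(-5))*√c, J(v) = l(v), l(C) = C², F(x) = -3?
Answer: -77390/553 + 540*I*√6 ≈ -139.95 + 1322.7*I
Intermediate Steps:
J(v) = v²
Z(c) = 9*√c (Z(c) = (-3)²*√c = 9*√c)
((-65/42 + 62/(-79)) + Z(-6))*60 = ((-65/42 + 62/(-79)) + 9*√(-6))*60 = ((-65*1/42 + 62*(-1/79)) + 9*(I*√6))*60 = ((-65/42 - 62/79) + 9*I*√6)*60 = (-7739/3318 + 9*I*√6)*60 = -77390/553 + 540*I*√6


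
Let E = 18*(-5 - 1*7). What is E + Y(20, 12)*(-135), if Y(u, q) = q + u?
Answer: -4536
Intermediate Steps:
E = -216 (E = 18*(-5 - 7) = 18*(-12) = -216)
E + Y(20, 12)*(-135) = -216 + (12 + 20)*(-135) = -216 + 32*(-135) = -216 - 4320 = -4536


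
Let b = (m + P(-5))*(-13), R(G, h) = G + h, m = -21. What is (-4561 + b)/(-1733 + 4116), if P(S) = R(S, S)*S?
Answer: -4938/2383 ≈ -2.0722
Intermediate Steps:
P(S) = 2*S**2 (P(S) = (S + S)*S = (2*S)*S = 2*S**2)
b = -377 (b = (-21 + 2*(-5)**2)*(-13) = (-21 + 2*25)*(-13) = (-21 + 50)*(-13) = 29*(-13) = -377)
(-4561 + b)/(-1733 + 4116) = (-4561 - 377)/(-1733 + 4116) = -4938/2383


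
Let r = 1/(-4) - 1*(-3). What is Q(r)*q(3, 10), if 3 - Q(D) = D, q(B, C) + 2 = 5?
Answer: ¾ ≈ 0.75000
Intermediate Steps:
q(B, C) = 3 (q(B, C) = -2 + 5 = 3)
r = 11/4 (r = -¼ + 3 = 11/4 ≈ 2.7500)
Q(D) = 3 - D
Q(r)*q(3, 10) = (3 - 1*11/4)*3 = (3 - 11/4)*3 = (¼)*3 = ¾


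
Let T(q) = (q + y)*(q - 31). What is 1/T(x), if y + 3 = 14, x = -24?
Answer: 1/715 ≈ 0.0013986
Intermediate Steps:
y = 11 (y = -3 + 14 = 11)
T(q) = (-31 + q)*(11 + q) (T(q) = (q + 11)*(q - 31) = (11 + q)*(-31 + q) = (-31 + q)*(11 + q))
1/T(x) = 1/(-341 + (-24)² - 20*(-24)) = 1/(-341 + 576 + 480) = 1/715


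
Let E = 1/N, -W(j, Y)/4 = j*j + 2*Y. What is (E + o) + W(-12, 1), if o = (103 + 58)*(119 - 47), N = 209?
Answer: 2300673/209 ≈ 11008.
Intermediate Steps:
W(j, Y) = -8*Y - 4*j**2 (W(j, Y) = -4*(j*j + 2*Y) = -4*(j**2 + 2*Y) = -8*Y - 4*j**2)
o = 11592 (o = 161*72 = 11592)
E = 1/209 ≈ 0.0047847
(E + o) + W(-12, 1) = (1/209 + 11592) + (-8*1 - 4*(-12)**2) = 2422729/209 + (-8 - 4*144) = 2422729/209 + (-8 - 576) = 2422729/209 - 584 = 2300673/209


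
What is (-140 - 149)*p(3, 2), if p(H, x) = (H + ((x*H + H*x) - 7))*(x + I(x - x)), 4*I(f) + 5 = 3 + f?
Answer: -3468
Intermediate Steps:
I(f) = -½ + f/4 (I(f) = -5/4 + (3 + f)/4 = -5/4 + (¾ + f/4) = -½ + f/4)
p(H, x) = (-½ + x)*(-7 + H + 2*H*x) (p(H, x) = (H + ((x*H + H*x) - 7))*(x + (-½ + (x - x)/4)) = (H + ((H*x + H*x) - 7))*(x + (-½ + (¼)*0)) = (H + (2*H*x - 7))*(x + (-½ + 0)) = (H + (-7 + 2*H*x))*(x - ½) = (-7 + H + 2*H*x)*(-½ + x) = (-½ + x)*(-7 + H + 2*H*x))
(-140 - 149)*p(3, 2) = (-140 - 149)*(7/2 - 7*2 - ½*3 + 2*3*2²) = -289*(7/2 - 14 - 3/2 + 2*3*4) = -289*(7/2 - 14 - 3/2 + 24) = -289*12 = -3468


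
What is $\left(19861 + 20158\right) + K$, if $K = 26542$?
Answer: $66561$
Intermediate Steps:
$\left(19861 + 20158\right) + K = \left(19861 + 20158\right) + 26542 = 40019 + 26542 = 66561$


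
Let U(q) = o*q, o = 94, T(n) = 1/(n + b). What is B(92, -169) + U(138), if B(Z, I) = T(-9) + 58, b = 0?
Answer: 117269/9 ≈ 13030.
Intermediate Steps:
T(n) = 1/n (T(n) = 1/(n + 0) = 1/n)
B(Z, I) = 521/9 (B(Z, I) = 1/(-9) + 58 = -1/9 + 58 = 521/9)
U(q) = 94*q
B(92, -169) + U(138) = 521/9 + 94*138 = 521/9 + 12972 = 117269/9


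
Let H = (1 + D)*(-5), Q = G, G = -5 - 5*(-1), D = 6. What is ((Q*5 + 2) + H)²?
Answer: 1089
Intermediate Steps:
G = 0 (G = -5 + 5 = 0)
Q = 0
H = -35 (H = (1 + 6)*(-5) = 7*(-5) = -35)
((Q*5 + 2) + H)² = ((0*5 + 2) - 35)² = ((0 + 2) - 35)² = (2 - 35)² = (-33)² = 1089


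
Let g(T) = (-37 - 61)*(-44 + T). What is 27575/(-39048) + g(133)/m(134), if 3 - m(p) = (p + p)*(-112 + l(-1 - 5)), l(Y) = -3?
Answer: -1190520881/1203576504 ≈ -0.98915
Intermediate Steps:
m(p) = 3 + 230*p (m(p) = 3 - (p + p)*(-112 - 3) = 3 - 2*p*(-115) = 3 - (-230)*p = 3 + 230*p)
g(T) = 4312 - 98*T (g(T) = -98*(-44 + T) = 4312 - 98*T)
27575/(-39048) + g(133)/m(134) = 27575/(-39048) + (4312 - 98*133)/(3 + 230*134) = 27575*(-1/39048) + (4312 - 13034)/(3 + 30820) = -27575/39048 - 8722/30823 = -1190520881/1203576504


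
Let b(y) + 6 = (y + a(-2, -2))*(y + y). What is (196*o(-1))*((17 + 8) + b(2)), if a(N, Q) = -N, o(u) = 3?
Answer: 20580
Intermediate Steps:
b(y) = -6 + 2*y*(2 + y) (b(y) = -6 + (y - 1*(-2))*(y + y) = -6 + (y + 2)*(2*y) = -6 + (2 + y)*(2*y) = -6 + 2*y*(2 + y))
(196*o(-1))*((17 + 8) + b(2)) = (196*3)*((17 + 8) + (-6 + 2*2² + 4*2)) = 588*(25 + (-6 + 2*4 + 8)) = 588*(25 + (-6 + 8 + 8)) = 588*(25 + 10) = 588*35 = 20580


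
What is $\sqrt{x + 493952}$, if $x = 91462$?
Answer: $3 \sqrt{65046} \approx 765.12$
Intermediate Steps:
$\sqrt{x + 493952} = \sqrt{91462 + 493952} = \sqrt{585414} = 3 \sqrt{65046}$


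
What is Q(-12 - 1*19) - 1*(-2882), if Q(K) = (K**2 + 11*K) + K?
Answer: 3471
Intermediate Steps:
Q(K) = K**2 + 12*K
Q(-12 - 1*19) - 1*(-2882) = (-12 - 1*19)*(12 + (-12 - 1*19)) - 1*(-2882) = (-12 - 19)*(12 + (-12 - 19)) + 2882 = -31*(12 - 31) + 2882 = -31*(-19) + 2882 = 589 + 2882 = 3471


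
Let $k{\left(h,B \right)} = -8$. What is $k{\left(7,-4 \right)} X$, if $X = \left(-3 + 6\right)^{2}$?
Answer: $-72$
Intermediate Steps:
$X = 9$ ($X = 3^{2} = 9$)
$k{\left(7,-4 \right)} X = \left(-8\right) 9 = -72$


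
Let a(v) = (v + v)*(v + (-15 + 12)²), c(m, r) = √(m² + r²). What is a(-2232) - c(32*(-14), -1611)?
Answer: 9923472 - 5*√111841 ≈ 9.9218e+6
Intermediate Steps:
a(v) = 2*v*(9 + v) (a(v) = (2*v)*(v + (-3)²) = (2*v)*(v + 9) = (2*v)*(9 + v) = 2*v*(9 + v))
a(-2232) - c(32*(-14), -1611) = 2*(-2232)*(9 - 2232) - √((32*(-14))² + (-1611)²) = 2*(-2232)*(-2223) - √((-448)² + 2595321) = 9923472 - √(200704 + 2595321) = 9923472 - √2796025 = 9923472 - 5*√111841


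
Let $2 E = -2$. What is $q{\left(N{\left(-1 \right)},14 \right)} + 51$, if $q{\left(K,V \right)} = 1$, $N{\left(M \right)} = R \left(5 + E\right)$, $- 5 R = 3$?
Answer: $52$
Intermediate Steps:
$E = -1$ ($E = \frac{1}{2} \left(-2\right) = -1$)
$R = - \frac{3}{5}$ ($R = \left(- \frac{1}{5}\right) 3 = - \frac{3}{5} \approx -0.6$)
$N{\left(M \right)} = - \frac{12}{5}$ ($N{\left(M \right)} = - \frac{3 \left(5 - 1\right)}{5} = \left(- \frac{3}{5}\right) 4 = - \frac{12}{5}$)
$q{\left(N{\left(-1 \right)},14 \right)} + 51 = 1 + 51 = 52$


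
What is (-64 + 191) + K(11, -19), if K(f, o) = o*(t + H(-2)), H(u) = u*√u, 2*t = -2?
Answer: 146 + 38*I*√2 ≈ 146.0 + 53.74*I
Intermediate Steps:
t = -1 (t = (½)*(-2) = -1)
H(u) = u^(3/2)
K(f, o) = o*(-1 - 2*I*√2) (K(f, o) = o*(-1 + (-2)^(3/2)) = o*(-1 - 2*I*√2))
(-64 + 191) + K(11, -19) = (-64 + 191) - 1*(-19)*(1 + 2*I*√2) = 127 + (19 + 38*I*√2) = 146 + 38*I*√2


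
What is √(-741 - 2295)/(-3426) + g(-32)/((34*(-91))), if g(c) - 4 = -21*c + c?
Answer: -46/221 - I*√759/1713 ≈ -0.20814 - 0.016083*I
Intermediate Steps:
g(c) = 4 - 20*c (g(c) = 4 + (-21*c + c) = 4 - 20*c)
√(-741 - 2295)/(-3426) + g(-32)/((34*(-91))) = √(-741 - 2295)/(-3426) + (4 - 20*(-32))/((34*(-91))) = √(-3036)*(-1/3426) + (4 + 640)/(-3094) = (2*I*√759)*(-1/3426) + 644*(-1/3094) = -I*√759/1713 - 46/221 = -46/221 - I*√759/1713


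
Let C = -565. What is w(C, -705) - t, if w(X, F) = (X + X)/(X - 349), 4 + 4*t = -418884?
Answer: 47858519/457 ≈ 1.0472e+5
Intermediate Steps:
t = -104722 (t = -1 + (¼)*(-418884) = -1 - 104721 = -104722)
w(X, F) = 2*X/(-349 + X) (w(X, F) = (2*X)/(-349 + X) = 2*X/(-349 + X))
w(C, -705) - t = 2*(-565)/(-349 - 565) - 1*(-104722) = 2*(-565)/(-914) + 104722 = 2*(-565)*(-1/914) + 104722 = 565/457 + 104722 = 47858519/457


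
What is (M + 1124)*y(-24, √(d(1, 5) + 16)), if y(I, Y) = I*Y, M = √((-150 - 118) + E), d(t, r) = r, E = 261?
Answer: 24*√21*(-1124 - I*√7) ≈ -1.2362e+5 - 290.98*I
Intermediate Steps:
M = I*√7 (M = √((-150 - 118) + 261) = √(-268 + 261) = √(-7) = I*√7 ≈ 2.6458*I)
(M + 1124)*y(-24, √(d(1, 5) + 16)) = (I*√7 + 1124)*(-24*√(5 + 16)) = (1124 + I*√7)*(-24*√21) = -24*√21*(1124 + I*√7)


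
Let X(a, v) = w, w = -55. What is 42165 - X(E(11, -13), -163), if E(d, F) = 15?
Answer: 42220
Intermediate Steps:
X(a, v) = -55
42165 - X(E(11, -13), -163) = 42165 - 1*(-55) = 42165 + 55 = 42220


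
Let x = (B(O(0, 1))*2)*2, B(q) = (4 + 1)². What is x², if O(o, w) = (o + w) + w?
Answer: 10000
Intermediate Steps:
O(o, w) = o + 2*w
B(q) = 25 (B(q) = 5² = 25)
x = 100 (x = (25*2)*2 = 50*2 = 100)
x² = 100² = 10000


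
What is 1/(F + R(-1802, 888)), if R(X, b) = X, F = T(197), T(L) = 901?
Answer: -1/901 ≈ -0.0011099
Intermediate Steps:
F = 901
1/(F + R(-1802, 888)) = 1/(901 - 1802) = 1/(-901) = -1/901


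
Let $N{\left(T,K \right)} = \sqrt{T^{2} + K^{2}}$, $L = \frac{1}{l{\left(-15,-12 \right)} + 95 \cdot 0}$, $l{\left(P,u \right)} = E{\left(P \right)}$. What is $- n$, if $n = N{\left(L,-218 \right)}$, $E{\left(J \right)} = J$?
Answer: $- \frac{\sqrt{10692901}}{15} \approx -218.0$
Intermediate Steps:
$l{\left(P,u \right)} = P$
$L = - \frac{1}{15}$ ($L = \frac{1}{-15 + 95 \cdot 0} = \frac{1}{-15 + 0} = \frac{1}{-15} = - \frac{1}{15} \approx -0.066667$)
$N{\left(T,K \right)} = \sqrt{K^{2} + T^{2}}$
$n = \frac{\sqrt{10692901}}{15}$ ($n = \sqrt{\left(-218\right)^{2} + \left(- \frac{1}{15}\right)^{2}} = \sqrt{47524 + \frac{1}{225}} = \sqrt{\frac{10692901}{225}} = \frac{\sqrt{10692901}}{15} \approx 218.0$)
$- n = - \frac{\sqrt{10692901}}{15}$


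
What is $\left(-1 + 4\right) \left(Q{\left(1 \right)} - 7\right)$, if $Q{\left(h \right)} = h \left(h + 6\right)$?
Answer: $0$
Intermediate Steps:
$Q{\left(h \right)} = h \left(6 + h\right)$
$\left(-1 + 4\right) \left(Q{\left(1 \right)} - 7\right) = \left(-1 + 4\right) \left(1 \left(6 + 1\right) - 7\right) = 3 \left(1 \cdot 7 - 7\right) = 3 \left(7 - 7\right) = 3 \cdot 0 = 0$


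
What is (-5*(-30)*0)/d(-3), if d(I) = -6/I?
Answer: 0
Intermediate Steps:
(-5*(-30)*0)/d(-3) = (-5*(-30)*0)/((-6/(-3))) = (150*0)/((-6*(-⅓))) = 0/2 = 0*(½) = 0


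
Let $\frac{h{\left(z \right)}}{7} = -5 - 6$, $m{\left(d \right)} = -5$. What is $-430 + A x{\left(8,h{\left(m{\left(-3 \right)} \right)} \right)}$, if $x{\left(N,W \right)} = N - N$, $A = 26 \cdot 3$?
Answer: $-430$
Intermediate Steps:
$h{\left(z \right)} = -77$ ($h{\left(z \right)} = 7 \left(-5 - 6\right) = 7 \left(-11\right) = -77$)
$A = 78$
$x{\left(N,W \right)} = 0$
$-430 + A x{\left(8,h{\left(m{\left(-3 \right)} \right)} \right)} = -430 + 78 \cdot 0 = -430 + 0 = -430$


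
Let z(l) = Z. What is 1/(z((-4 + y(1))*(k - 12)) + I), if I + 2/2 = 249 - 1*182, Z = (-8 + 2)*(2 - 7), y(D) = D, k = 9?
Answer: 1/96 ≈ 0.010417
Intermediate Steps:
Z = 30 (Z = -6*(-5) = 30)
z(l) = 30
I = 66 (I = -1 + (249 - 1*182) = -1 + (249 - 182) = -1 + 67 = 66)
1/(z((-4 + y(1))*(k - 12)) + I) = 1/(30 + 66) = 1/96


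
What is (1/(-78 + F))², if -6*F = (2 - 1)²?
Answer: 36/219961 ≈ 0.00016367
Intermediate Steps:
F = -⅙ (F = -(2 - 1)²/6 = -⅙*1² = -⅙*1 = -⅙ ≈ -0.16667)
(1/(-78 + F))² = (1/(-78 - ⅙))² = (1/(-469/6))² = (-6/469)² = 36/219961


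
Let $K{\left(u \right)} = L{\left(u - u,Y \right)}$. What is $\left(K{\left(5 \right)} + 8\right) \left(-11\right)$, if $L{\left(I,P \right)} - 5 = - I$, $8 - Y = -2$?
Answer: $-143$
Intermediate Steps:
$Y = 10$ ($Y = 8 - -2 = 8 + 2 = 10$)
$L{\left(I,P \right)} = 5 - I$
$K{\left(u \right)} = 5$ ($K{\left(u \right)} = 5 - \left(u - u\right) = 5 - 0 = 5 + 0 = 5$)
$\left(K{\left(5 \right)} + 8\right) \left(-11\right) = \left(5 + 8\right) \left(-11\right) = 13 \left(-11\right) = -143$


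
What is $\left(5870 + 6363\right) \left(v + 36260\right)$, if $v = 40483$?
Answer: $938797119$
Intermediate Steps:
$\left(5870 + 6363\right) \left(v + 36260\right) = \left(5870 + 6363\right) \left(40483 + 36260\right) = 12233 \cdot 76743 = 938797119$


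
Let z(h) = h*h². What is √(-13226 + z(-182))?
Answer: I*√6041794 ≈ 2458.0*I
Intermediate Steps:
z(h) = h³
√(-13226 + z(-182)) = √(-13226 + (-182)³) = √(-13226 - 6028568) = √(-6041794) = I*√6041794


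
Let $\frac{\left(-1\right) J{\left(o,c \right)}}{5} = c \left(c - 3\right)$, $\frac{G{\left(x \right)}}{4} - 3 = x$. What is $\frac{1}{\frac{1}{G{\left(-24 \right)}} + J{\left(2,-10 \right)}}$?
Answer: $- \frac{84}{54601} \approx -0.0015384$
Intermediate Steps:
$G{\left(x \right)} = 12 + 4 x$
$J{\left(o,c \right)} = - 5 c \left(-3 + c\right)$ ($J{\left(o,c \right)} = - 5 c \left(c - 3\right) = - 5 c \left(-3 + c\right)$)
$\frac{1}{\frac{1}{G{\left(-24 \right)}} + J{\left(2,-10 \right)}} = \frac{1}{\frac{1}{12 + 4 \left(-24\right)} + 5 \left(-10\right) \left(3 - -10\right)} = \frac{1}{\frac{1}{12 - 96} + 5 \left(-10\right) \left(3 + 10\right)} = \frac{1}{\frac{1}{-84} + 5 \left(-10\right) 13} = \frac{1}{- \frac{1}{84} - 650} = \frac{1}{- \frac{54601}{84}} = - \frac{84}{54601}$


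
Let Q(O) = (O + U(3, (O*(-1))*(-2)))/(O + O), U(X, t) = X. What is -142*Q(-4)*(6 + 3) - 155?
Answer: -1259/4 ≈ -314.75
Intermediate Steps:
Q(O) = (3 + O)/(2*O) (Q(O) = (O + 3)/(O + O) = (3 + O)/((2*O)) = (3 + O)*(1/(2*O)) = (3 + O)/(2*O))
-142*Q(-4)*(6 + 3) - 155 = -142*(1/2)*(3 - 4)/(-4)*(6 + 3) - 155 = -142*(1/2)*(-1/4)*(-1)*9 - 155 = -71*9/4 - 155 = -142*9/8 - 155 = -639/4 - 155 = -1259/4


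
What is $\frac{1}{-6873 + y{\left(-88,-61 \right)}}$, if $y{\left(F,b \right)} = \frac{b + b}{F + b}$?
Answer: $- \frac{149}{1023955} \approx -0.00014551$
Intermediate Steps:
$y{\left(F,b \right)} = \frac{2 b}{F + b}$
$\frac{1}{-6873 + y{\left(-88,-61 \right)}} = \frac{1}{-6873 + 2 \left(-61\right) \frac{1}{-88 - 61}} = \frac{1}{-6873 + 2 \left(-61\right) \frac{1}{-149}} = \frac{1}{-6873 + 2 \left(-61\right) \left(- \frac{1}{149}\right)} = \frac{1}{-6873 + \frac{122}{149}} = \frac{1}{- \frac{1023955}{149}} = - \frac{149}{1023955}$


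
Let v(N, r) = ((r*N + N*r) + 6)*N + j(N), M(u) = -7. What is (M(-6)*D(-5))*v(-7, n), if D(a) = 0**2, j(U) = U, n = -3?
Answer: 0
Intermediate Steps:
D(a) = 0
v(N, r) = N + N*(6 + 2*N*r) (v(N, r) = ((r*N + N*r) + 6)*N + N = ((N*r + N*r) + 6)*N + N = (2*N*r + 6)*N + N = (6 + 2*N*r)*N + N = N*(6 + 2*N*r) + N = N + N*(6 + 2*N*r))
(M(-6)*D(-5))*v(-7, n) = (-7*0)*(-7*(7 + 2*(-7)*(-3))) = 0*(-7*(7 + 42)) = 0*(-7*49) = 0*(-343) = 0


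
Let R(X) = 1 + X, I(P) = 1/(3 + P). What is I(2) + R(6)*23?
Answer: 806/5 ≈ 161.20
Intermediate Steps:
I(2) + R(6)*23 = 1/(3 + 2) + (1 + 6)*23 = 1/5 + 7*23 = 1/5 + 161 = 806/5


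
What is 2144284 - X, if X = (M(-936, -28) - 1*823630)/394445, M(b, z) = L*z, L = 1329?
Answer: 845802963222/394445 ≈ 2.1443e+6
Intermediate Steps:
M(b, z) = 1329*z
X = -860842/394445 (X = (1329*(-28) - 1*823630)/394445 = (-37212 - 823630)*(1/394445) = -860842*1/394445 = -860842/394445 ≈ -2.1824)
2144284 - X = 2144284 - 1*(-860842/394445) = 2144284 + 860842/394445 = 845802963222/394445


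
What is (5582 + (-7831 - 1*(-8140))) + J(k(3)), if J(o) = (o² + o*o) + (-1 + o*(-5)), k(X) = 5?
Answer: 5915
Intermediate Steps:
J(o) = -1 - 5*o + 2*o² (J(o) = (o² + o²) + (-1 - 5*o) = 2*o² + (-1 - 5*o) = -1 - 5*o + 2*o²)
(5582 + (-7831 - 1*(-8140))) + J(k(3)) = (5582 + (-7831 - 1*(-8140))) + (-1 - 5*5 + 2*5²) = (5582 + (-7831 + 8140)) + (-1 - 25 + 2*25) = (5582 + 309) + (-1 - 25 + 50) = 5891 + 24 = 5915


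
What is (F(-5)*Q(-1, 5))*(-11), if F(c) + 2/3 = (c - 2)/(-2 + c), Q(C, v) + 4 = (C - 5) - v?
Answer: 55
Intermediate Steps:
Q(C, v) = -9 + C - v (Q(C, v) = -4 + ((C - 5) - v) = -4 + ((-5 + C) - v) = -4 + (-5 + C - v) = -9 + C - v)
F(c) = ⅓ (F(c) = -⅔ + (c - 2)/(-2 + c) = -⅔ + (-2 + c)/(-2 + c) = -⅔ + 1 = ⅓)
(F(-5)*Q(-1, 5))*(-11) = ((-9 - 1 - 1*5)/3)*(-11) = ((-9 - 1 - 5)/3)*(-11) = ((⅓)*(-15))*(-11) = -5*(-11) = 55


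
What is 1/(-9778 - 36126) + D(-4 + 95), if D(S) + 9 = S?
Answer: 3764127/45904 ≈ 82.000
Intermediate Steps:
D(S) = -9 + S
1/(-9778 - 36126) + D(-4 + 95) = 1/(-9778 - 36126) + (-9 + (-4 + 95)) = 1/(-45904) + (-9 + 91) = -1/45904 + 82 = 3764127/45904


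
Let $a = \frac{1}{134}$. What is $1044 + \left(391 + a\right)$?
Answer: $\frac{192291}{134} \approx 1435.0$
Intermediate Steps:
$a = \frac{1}{134} \approx 0.0074627$
$1044 + \left(391 + a\right) = 1044 + \left(391 + \frac{1}{134}\right) = 1044 + \frac{52395}{134} = \frac{192291}{134}$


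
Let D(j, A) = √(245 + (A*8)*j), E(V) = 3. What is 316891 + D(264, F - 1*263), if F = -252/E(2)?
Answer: 316891 + I*√732619 ≈ 3.1689e+5 + 855.93*I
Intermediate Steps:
F = -84 (F = -252/3 = -252*⅓ = -84)
D(j, A) = √(245 + 8*A*j) (D(j, A) = √(245 + (8*A)*j) = √(245 + 8*A*j))
316891 + D(264, F - 1*263) = 316891 + √(245 + 8*(-84 - 1*263)*264) = 316891 + √(245 + 8*(-84 - 263)*264) = 316891 + √(245 + 8*(-347)*264) = 316891 + √(245 - 732864) = 316891 + √(-732619) = 316891 + I*√732619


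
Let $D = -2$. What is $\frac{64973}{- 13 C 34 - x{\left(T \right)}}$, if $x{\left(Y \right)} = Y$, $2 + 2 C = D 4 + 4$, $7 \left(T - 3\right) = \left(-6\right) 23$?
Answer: $\frac{454811}{9399} \approx 48.389$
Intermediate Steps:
$T = - \frac{117}{7}$ ($T = 3 + \frac{\left(-6\right) 23}{7} = 3 + \frac{1}{7} \left(-138\right) = 3 - \frac{138}{7} = - \frac{117}{7} \approx -16.714$)
$C = -3$ ($C = -1 + \frac{\left(-2\right) 4 + 4}{2} = -1 + \frac{-8 + 4}{2} = -1 + \frac{1}{2} \left(-4\right) = -1 - 2 = -3$)
$\frac{64973}{- 13 C 34 - x{\left(T \right)}} = \frac{64973}{\left(-13\right) \left(-3\right) 34 - - \frac{117}{7}} = \frac{64973}{39 \cdot 34 + \frac{117}{7}} = \frac{64973}{1326 + \frac{117}{7}} = \frac{64973}{\frac{9399}{7}} = 64973 \cdot \frac{7}{9399} = \frac{454811}{9399}$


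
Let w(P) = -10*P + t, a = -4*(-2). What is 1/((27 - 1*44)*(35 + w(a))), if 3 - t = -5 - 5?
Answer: 1/544 ≈ 0.0018382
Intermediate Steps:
a = 8
t = 13 (t = 3 - (-5 - 5) = 3 - 1*(-10) = 3 + 10 = 13)
w(P) = 13 - 10*P (w(P) = -10*P + 13 = 13 - 10*P)
1/((27 - 1*44)*(35 + w(a))) = 1/((27 - 1*44)*(35 + (13 - 10*8))) = 1/((27 - 44)*(35 + (13 - 80))) = 1/(-17*(35 - 67)) = 1/(-17*(-32)) = 1/544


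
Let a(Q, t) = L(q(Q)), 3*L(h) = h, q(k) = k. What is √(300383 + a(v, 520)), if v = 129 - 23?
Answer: √2703765/3 ≈ 548.10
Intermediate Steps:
v = 106
L(h) = h/3
a(Q, t) = Q/3
√(300383 + a(v, 520)) = √(300383 + (⅓)*106) = √(300383 + 106/3) = √(901255/3) = √2703765/3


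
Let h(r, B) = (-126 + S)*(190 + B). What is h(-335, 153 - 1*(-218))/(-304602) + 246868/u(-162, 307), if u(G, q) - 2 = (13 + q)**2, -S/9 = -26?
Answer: 5749346180/2599321167 ≈ 2.2119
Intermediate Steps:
S = 234 (S = -9*(-26) = 234)
h(r, B) = 20520 + 108*B (h(r, B) = (-126 + 234)*(190 + B) = 108*(190 + B) = 20520 + 108*B)
u(G, q) = 2 + (13 + q)**2
h(-335, 153 - 1*(-218))/(-304602) + 246868/u(-162, 307) = (20520 + 108*(153 - 1*(-218)))/(-304602) + 246868/(2 + (13 + 307)**2) = (20520 + 108*(153 + 218))*(-1/304602) + 246868/(2 + 320**2) = (20520 + 108*371)*(-1/304602) + 246868/(2 + 102400) = (20520 + 40068)*(-1/304602) + 246868/102402 = 60588*(-1/304602) + 246868*(1/102402) = -10098/50767 + 123434/51201 = 5749346180/2599321167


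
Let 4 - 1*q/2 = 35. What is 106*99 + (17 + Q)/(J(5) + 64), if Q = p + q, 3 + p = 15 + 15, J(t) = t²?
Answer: 933948/89 ≈ 10494.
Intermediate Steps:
q = -62 (q = 8 - 2*35 = 8 - 70 = -62)
p = 27 (p = -3 + (15 + 15) = -3 + 30 = 27)
Q = -35 (Q = 27 - 62 = -35)
106*99 + (17 + Q)/(J(5) + 64) = 106*99 + (17 - 35)/(5² + 64) = 10494 - 18/(25 + 64) = 10494 - 18/89 = 933948/89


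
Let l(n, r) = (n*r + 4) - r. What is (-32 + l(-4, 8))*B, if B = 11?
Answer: -748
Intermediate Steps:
l(n, r) = 4 - r + n*r (l(n, r) = (4 + n*r) - r = 4 - r + n*r)
(-32 + l(-4, 8))*B = (-32 + (4 - 1*8 - 4*8))*11 = (-32 + (4 - 8 - 32))*11 = (-32 - 36)*11 = -68*11 = -748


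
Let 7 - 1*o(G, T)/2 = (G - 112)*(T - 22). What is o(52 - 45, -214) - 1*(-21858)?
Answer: -27688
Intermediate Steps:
o(G, T) = 14 - 2*(-112 + G)*(-22 + T) (o(G, T) = 14 - 2*(G - 112)*(T - 22) = 14 - 2*(-112 + G)*(-22 + T))
o(52 - 45, -214) - 1*(-21858) = (-4914 + 44*(52 - 45) + 224*(-214) - 2*(52 - 45)*(-214)) - 1*(-21858) = (-4914 + 44*7 - 47936 - 2*7*(-214)) + 21858 = (-4914 + 308 - 47936 + 2996) + 21858 = -49546 + 21858 = -27688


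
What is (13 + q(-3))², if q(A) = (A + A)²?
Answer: 2401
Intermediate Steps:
q(A) = 4*A² (q(A) = (2*A)² = 4*A²)
(13 + q(-3))² = (13 + 4*(-3)²)² = (13 + 4*9)² = (13 + 36)² = 49² = 2401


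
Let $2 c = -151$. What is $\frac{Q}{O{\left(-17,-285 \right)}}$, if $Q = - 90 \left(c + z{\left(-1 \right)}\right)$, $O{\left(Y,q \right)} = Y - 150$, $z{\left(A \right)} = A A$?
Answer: $- \frac{6705}{167} \approx -40.15$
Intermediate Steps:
$c = - \frac{151}{2}$ ($c = \frac{1}{2} \left(-151\right) = - \frac{151}{2} \approx -75.5$)
$z{\left(A \right)} = A^{2}$
$O{\left(Y,q \right)} = -150 + Y$ ($O{\left(Y,q \right)} = Y - 150 = -150 + Y$)
$Q = 6705$ ($Q = - 90 \left(- \frac{151}{2} + \left(-1\right)^{2}\right) = - 90 \left(- \frac{151}{2} + 1\right) = \left(-90\right) \left(- \frac{149}{2}\right) = 6705$)
$\frac{Q}{O{\left(-17,-285 \right)}} = \frac{6705}{-150 - 17} = \frac{6705}{-167} = 6705 \left(- \frac{1}{167}\right) = - \frac{6705}{167}$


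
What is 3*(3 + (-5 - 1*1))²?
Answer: 27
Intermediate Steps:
3*(3 + (-5 - 1*1))² = 3*(3 + (-5 - 1))² = 3*(3 - 6)² = 3*(-3)² = 3*9 = 27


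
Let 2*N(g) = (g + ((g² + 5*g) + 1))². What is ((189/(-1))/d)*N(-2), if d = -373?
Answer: 9261/746 ≈ 12.414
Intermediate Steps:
N(g) = (1 + g² + 6*g)²/2 (N(g) = (g + ((g² + 5*g) + 1))²/2 = (g + (1 + g² + 5*g))²/2 = (1 + g² + 6*g)²/2)
((189/(-1))/d)*N(-2) = ((189/(-1))/(-373))*((1 + (-2)² + 6*(-2))²/2) = ((189*(-1))*(-1/373))*((1 + 4 - 12)²/2) = (-189*(-1/373))*((½)*(-7)²) = 189*((½)*49)/373 = (189/373)*(49/2) = 9261/746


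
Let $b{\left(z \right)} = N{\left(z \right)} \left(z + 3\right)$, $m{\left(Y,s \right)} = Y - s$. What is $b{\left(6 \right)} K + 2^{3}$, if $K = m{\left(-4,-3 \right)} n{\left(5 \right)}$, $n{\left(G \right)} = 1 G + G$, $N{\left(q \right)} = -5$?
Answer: $458$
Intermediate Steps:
$n{\left(G \right)} = 2 G$ ($n{\left(G \right)} = G + G = 2 G$)
$b{\left(z \right)} = -15 - 5 z$ ($b{\left(z \right)} = - 5 \left(z + 3\right) = - 5 \left(3 + z\right) = -15 - 5 z$)
$K = -10$ ($K = \left(-4 - -3\right) 2 \cdot 5 = \left(-4 + 3\right) 10 = \left(-1\right) 10 = -10$)
$b{\left(6 \right)} K + 2^{3} = \left(-15 - 30\right) \left(-10\right) + 2^{3} = \left(-15 - 30\right) \left(-10\right) + 8 = \left(-45\right) \left(-10\right) + 8 = 450 + 8 = 458$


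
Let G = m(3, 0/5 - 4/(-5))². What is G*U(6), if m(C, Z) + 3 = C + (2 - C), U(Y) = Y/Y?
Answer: 1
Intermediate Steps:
U(Y) = 1
m(C, Z) = -1 (m(C, Z) = -3 + (C + (2 - C)) = -3 + 2 = -1)
G = 1 (G = (-1)² = 1)
G*U(6) = 1*1 = 1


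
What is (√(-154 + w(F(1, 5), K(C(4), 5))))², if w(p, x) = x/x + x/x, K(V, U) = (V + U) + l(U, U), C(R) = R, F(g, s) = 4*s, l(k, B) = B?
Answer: -152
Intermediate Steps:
K(V, U) = V + 2*U (K(V, U) = (V + U) + U = (U + V) + U = V + 2*U)
w(p, x) = 2 (w(p, x) = 1 + 1 = 2)
(√(-154 + w(F(1, 5), K(C(4), 5))))² = (√(-154 + 2))² = (√(-152))² = (2*I*√38)² = -152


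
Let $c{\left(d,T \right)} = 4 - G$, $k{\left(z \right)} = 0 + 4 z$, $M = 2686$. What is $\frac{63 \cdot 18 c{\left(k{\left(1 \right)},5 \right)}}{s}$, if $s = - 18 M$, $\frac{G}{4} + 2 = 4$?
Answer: $\frac{126}{1343} \approx 0.09382$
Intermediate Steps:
$G = 8$ ($G = -8 + 4 \cdot 4 = -8 + 16 = 8$)
$k{\left(z \right)} = 4 z$
$c{\left(d,T \right)} = -4$ ($c{\left(d,T \right)} = 4 - 8 = -4$)
$s = -48348$ ($s = \left(-18\right) 2686 = -48348$)
$\frac{63 \cdot 18 c{\left(k{\left(1 \right)},5 \right)}}{s} = \frac{63 \cdot 18 \left(-4\right)}{-48348} = 1134 \left(-4\right) \left(- \frac{1}{48348}\right) = \left(-4536\right) \left(- \frac{1}{48348}\right) = \frac{126}{1343}$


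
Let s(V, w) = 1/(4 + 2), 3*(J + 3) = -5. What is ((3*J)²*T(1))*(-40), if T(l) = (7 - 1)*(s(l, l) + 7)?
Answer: -337120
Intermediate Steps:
J = -14/3 (J = -3 + (⅓)*(-5) = -3 - 5/3 = -14/3 ≈ -4.6667)
s(V, w) = ⅙ (s(V, w) = 1/6 = ⅙)
T(l) = 43 (T(l) = (7 - 1)*(⅙ + 7) = 6*(43/6) = 43)
((3*J)²*T(1))*(-40) = ((3*(-14/3))²*43)*(-40) = ((-14)²*43)*(-40) = (196*43)*(-40) = 8428*(-40) = -337120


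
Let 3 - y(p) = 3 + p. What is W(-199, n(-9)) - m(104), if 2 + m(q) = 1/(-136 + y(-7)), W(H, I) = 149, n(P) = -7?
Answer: 19480/129 ≈ 151.01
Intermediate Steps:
y(p) = -p (y(p) = 3 - (3 + p) = 3 + (-3 - p) = -p)
m(q) = -259/129 (m(q) = -2 + 1/(-136 - 1*(-7)) = -2 + 1/(-136 + 7) = -2 + 1/(-129) = -2 - 1/129 = -259/129)
W(-199, n(-9)) - m(104) = 149 - 1*(-259/129) = 149 + 259/129 = 19480/129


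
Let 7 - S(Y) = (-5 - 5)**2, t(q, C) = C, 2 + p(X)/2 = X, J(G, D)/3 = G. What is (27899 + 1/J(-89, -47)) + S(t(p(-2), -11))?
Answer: 7424201/267 ≈ 27806.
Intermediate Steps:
J(G, D) = 3*G
p(X) = -4 + 2*X
S(Y) = -93 (S(Y) = 7 - (-5 - 5)**2 = 7 - 1*(-10)**2 = 7 - 1*100 = 7 - 100 = -93)
(27899 + 1/J(-89, -47)) + S(t(p(-2), -11)) = (27899 + 1/(3*(-89))) - 93 = (27899 + 1/(-267)) - 93 = (27899 - 1/267) - 93 = 7449032/267 - 93 = 7424201/267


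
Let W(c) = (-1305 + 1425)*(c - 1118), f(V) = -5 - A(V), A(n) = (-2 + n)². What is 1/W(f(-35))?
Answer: -1/299040 ≈ -3.3440e-6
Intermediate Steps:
f(V) = -5 - (-2 + V)²
W(c) = -134160 + 120*c (W(c) = 120*(-1118 + c) = -134160 + 120*c)
1/W(f(-35)) = 1/(-134160 + 120*(-5 - (-2 - 35)²)) = 1/(-134160 + 120*(-5 - 1*(-37)²)) = 1/(-134160 + 120*(-5 - 1*1369)) = 1/(-134160 + 120*(-5 - 1369)) = 1/(-134160 + 120*(-1374)) = 1/(-134160 - 164880) = 1/(-299040) = -1/299040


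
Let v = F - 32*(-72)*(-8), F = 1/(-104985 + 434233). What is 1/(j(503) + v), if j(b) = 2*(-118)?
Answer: -329248/6146401663 ≈ -5.3568e-5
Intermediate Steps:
j(b) = -236
F = 1/329248 ≈ 3.0372e-6
v = -6068699135/329248 (v = 1/329248 - 32*(-72)*(-8) = 1/329248 + 2304*(-8) = 1/329248 - 18432 = -6068699135/329248 ≈ -18432.)
1/(j(503) + v) = 1/(-236 - 6068699135/329248) = 1/(-6146401663/329248) = -329248/6146401663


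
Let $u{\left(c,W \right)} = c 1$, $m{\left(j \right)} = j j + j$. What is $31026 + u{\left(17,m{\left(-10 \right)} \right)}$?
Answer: $31043$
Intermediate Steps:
$m{\left(j \right)} = j + j^{2}$ ($m{\left(j \right)} = j^{2} + j = j + j^{2}$)
$u{\left(c,W \right)} = c$
$31026 + u{\left(17,m{\left(-10 \right)} \right)} = 31026 + 17 = 31043$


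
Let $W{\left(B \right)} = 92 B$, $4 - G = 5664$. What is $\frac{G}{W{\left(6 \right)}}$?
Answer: $- \frac{1415}{138} \approx -10.254$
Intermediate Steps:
$G = -5660$ ($G = 4 - 5664 = -5660$)
$\frac{G}{W{\left(6 \right)}} = - \frac{5660}{92 \cdot 6} = - \frac{5660}{552} = \left(-5660\right) \frac{1}{552} = - \frac{1415}{138}$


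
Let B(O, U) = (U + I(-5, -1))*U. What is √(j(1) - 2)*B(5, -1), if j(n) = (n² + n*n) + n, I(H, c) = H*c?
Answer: -4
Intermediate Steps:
B(O, U) = U*(5 + U) (B(O, U) = (U - 5*(-1))*U = (U + 5)*U = (5 + U)*U = U*(5 + U))
j(n) = n + 2*n² (j(n) = (n² + n²) + n = 2*n² + n = n + 2*n²)
√(j(1) - 2)*B(5, -1) = √(1*(1 + 2*1) - 2)*(-(5 - 1)) = √(1*(1 + 2) - 2)*(-1*4) = √(1*3 - 2)*(-4) = √(3 - 2)*(-4) = √1*(-4) = 1*(-4) = -4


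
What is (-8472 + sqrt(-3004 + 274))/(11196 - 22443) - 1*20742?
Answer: -77758934/3749 - I*sqrt(2730)/11247 ≈ -20741.0 - 0.0046456*I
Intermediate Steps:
(-8472 + sqrt(-3004 + 274))/(11196 - 22443) - 1*20742 = (-8472 + sqrt(-2730))/(-11247) - 20742 = (-8472 + I*sqrt(2730))*(-1/11247) - 20742 = (2824/3749 - I*sqrt(2730)/11247) - 20742 = -77758934/3749 - I*sqrt(2730)/11247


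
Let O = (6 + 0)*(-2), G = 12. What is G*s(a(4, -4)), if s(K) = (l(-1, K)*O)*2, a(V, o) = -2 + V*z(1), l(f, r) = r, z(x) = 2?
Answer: -1728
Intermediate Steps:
O = -12 (O = 6*(-2) = -12)
a(V, o) = -2 + 2*V (a(V, o) = -2 + V*2 = -2 + 2*V)
s(K) = -24*K (s(K) = (K*(-12))*2 = -12*K*2 = -24*K)
G*s(a(4, -4)) = 12*(-24*(-2 + 2*4)) = 12*(-24*(-2 + 8)) = 12*(-24*6) = 12*(-144) = -1728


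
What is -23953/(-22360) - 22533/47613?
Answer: 212212103/354875560 ≈ 0.59799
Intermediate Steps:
-23953/(-22360) - 22533/47613 = -23953*(-1/22360) - 22533*1/47613 = 23953/22360 - 7511/15871 = 212212103/354875560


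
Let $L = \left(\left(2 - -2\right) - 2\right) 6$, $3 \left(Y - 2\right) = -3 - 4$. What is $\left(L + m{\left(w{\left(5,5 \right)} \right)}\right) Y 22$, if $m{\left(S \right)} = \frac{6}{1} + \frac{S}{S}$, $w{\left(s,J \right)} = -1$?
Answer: $- \frac{418}{3} \approx -139.33$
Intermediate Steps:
$Y = - \frac{1}{3}$ ($Y = 2 + \frac{-3 - 4}{3} = 2 + \frac{1}{3} \left(-7\right) = 2 - \frac{7}{3} = - \frac{1}{3} \approx -0.33333$)
$L = 12$ ($L = \left(\left(2 + 2\right) - 2\right) 6 = \left(4 - 2\right) 6 = 2 \cdot 6 = 12$)
$m{\left(S \right)} = 7$ ($m{\left(S \right)} = 6 \cdot 1 + 1 = 6 + 1 = 7$)
$\left(L + m{\left(w{\left(5,5 \right)} \right)}\right) Y 22 = \left(12 + 7\right) \left(\left(- \frac{1}{3}\right) 22\right) = 19 \left(- \frac{22}{3}\right) = - \frac{418}{3}$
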